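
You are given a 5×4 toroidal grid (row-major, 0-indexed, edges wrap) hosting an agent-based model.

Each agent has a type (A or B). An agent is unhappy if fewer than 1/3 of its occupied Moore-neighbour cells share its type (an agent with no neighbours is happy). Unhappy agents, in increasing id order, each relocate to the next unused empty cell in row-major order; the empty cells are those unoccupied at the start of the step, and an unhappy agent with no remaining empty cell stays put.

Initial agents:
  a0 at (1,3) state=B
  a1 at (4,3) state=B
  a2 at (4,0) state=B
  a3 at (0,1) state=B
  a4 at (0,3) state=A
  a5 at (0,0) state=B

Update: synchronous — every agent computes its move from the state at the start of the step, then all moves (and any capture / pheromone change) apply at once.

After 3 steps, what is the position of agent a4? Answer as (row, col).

(0, 2)

t=1: a0@(1,3):B a1@(4,3):B a2@(4,0):B a3@(0,1):B a4@(0,2):A a5@(0,0):B
t=2: a0@(1,3):B a1@(4,3):B a2@(4,0):B a3@(0,1):B a4@(0,3):A a5@(0,0):B
t=3: a0@(1,3):B a1@(4,3):B a2@(4,0):B a3@(0,1):B a4@(0,2):A a5@(0,0):B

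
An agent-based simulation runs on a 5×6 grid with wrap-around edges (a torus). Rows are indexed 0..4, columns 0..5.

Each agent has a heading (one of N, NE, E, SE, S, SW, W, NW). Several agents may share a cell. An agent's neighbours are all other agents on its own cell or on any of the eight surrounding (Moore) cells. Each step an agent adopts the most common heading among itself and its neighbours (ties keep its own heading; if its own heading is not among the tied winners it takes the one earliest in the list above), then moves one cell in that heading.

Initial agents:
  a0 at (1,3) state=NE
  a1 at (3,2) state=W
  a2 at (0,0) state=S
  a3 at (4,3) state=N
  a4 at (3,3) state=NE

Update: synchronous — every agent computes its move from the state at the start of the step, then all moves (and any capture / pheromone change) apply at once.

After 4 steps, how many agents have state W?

t=1: a0@(0,4):NE a1@(3,1):W a2@(1,0):S a3@(3,3):N a4@(2,4):NE
t=2: a0@(4,5):NE a1@(3,0):W a2@(2,0):S a3@(2,3):N a4@(1,5):NE
t=3: a0@(3,0):NE a1@(3,5):W a2@(3,0):S a3@(1,3):N a4@(0,0):NE
t=4: a0@(2,1):NE a1@(3,4):W a2@(4,0):S a3@(0,3):N a4@(4,1):NE

1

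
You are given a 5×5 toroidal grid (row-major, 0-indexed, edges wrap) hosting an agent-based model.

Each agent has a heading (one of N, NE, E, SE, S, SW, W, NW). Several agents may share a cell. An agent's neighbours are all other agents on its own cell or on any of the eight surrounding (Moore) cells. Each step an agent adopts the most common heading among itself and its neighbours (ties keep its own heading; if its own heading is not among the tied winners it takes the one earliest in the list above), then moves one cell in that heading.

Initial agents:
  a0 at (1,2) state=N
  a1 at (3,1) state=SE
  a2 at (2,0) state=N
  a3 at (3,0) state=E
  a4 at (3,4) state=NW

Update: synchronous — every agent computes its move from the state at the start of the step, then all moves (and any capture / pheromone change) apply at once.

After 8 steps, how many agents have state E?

t=1: a0@(0,2):N a1@(4,2):SE a2@(1,0):N a3@(3,1):E a4@(2,3):NW
t=2: a0@(4,2):N a1@(0,3):SE a2@(0,0):N a3@(3,2):E a4@(1,2):NW
t=3: a0@(3,2):N a1@(1,4):SE a2@(4,0):N a3@(3,3):E a4@(0,1):NW
t=4: a0@(2,2):N a1@(2,0):SE a2@(3,0):N a3@(3,4):E a4@(4,0):NW
t=5: a0@(1,2):N a1@(3,1):SE a2@(2,0):N a3@(3,0):E a4@(3,4):NW
t=6: a0@(0,2):N a1@(4,2):SE a2@(1,0):N a3@(3,1):E a4@(2,3):NW
t=7: a0@(4,2):N a1@(0,3):SE a2@(0,0):N a3@(3,2):E a4@(1,2):NW
t=8: a0@(3,2):N a1@(1,4):SE a2@(4,0):N a3@(3,3):E a4@(0,1):NW

1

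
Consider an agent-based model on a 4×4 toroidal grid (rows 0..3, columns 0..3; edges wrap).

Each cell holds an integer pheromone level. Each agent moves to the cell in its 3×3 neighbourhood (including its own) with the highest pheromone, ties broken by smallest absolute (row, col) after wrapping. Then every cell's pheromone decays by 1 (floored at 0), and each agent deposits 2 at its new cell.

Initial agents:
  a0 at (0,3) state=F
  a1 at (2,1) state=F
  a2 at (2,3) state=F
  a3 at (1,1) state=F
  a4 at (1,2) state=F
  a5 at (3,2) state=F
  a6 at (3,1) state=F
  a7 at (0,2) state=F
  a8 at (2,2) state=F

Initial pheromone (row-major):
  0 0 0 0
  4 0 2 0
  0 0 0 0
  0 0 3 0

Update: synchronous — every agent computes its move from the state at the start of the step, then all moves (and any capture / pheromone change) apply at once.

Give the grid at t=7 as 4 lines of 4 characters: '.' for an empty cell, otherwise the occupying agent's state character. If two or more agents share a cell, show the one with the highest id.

....
F.F.
....
..F.

t=1: a0@(1,0) a1@(1,0) a2@(1,0) a3@(1,0) a4@(1,2) a5@(3,2) a6@(3,2) a7@(3,2) a8@(3,2) | pheromone: 0 0 0 0 / 11 0 3 0 / 0 0 0 0 / 0 0 10 0
t=2: a0@(1,0) a1@(1,0) a2@(1,0) a3@(1,0) a4@(1,2) a5@(3,2) a6@(3,2) a7@(3,2) a8@(3,2) | pheromone: 0 0 0 0 / 18 0 4 0 / 0 0 0 0 / 0 0 17 0
t=3: a0@(1,0) a1@(1,0) a2@(1,0) a3@(1,0) a4@(1,2) a5@(3,2) a6@(3,2) a7@(3,2) a8@(3,2) | pheromone: 0 0 0 0 / 25 0 5 0 / 0 0 0 0 / 0 0 24 0
t=4: a0@(1,0) a1@(1,0) a2@(1,0) a3@(1,0) a4@(1,2) a5@(3,2) a6@(3,2) a7@(3,2) a8@(3,2) | pheromone: 0 0 0 0 / 32 0 6 0 / 0 0 0 0 / 0 0 31 0
t=5: a0@(1,0) a1@(1,0) a2@(1,0) a3@(1,0) a4@(1,2) a5@(3,2) a6@(3,2) a7@(3,2) a8@(3,2) | pheromone: 0 0 0 0 / 39 0 7 0 / 0 0 0 0 / 0 0 38 0
t=6: a0@(1,0) a1@(1,0) a2@(1,0) a3@(1,0) a4@(1,2) a5@(3,2) a6@(3,2) a7@(3,2) a8@(3,2) | pheromone: 0 0 0 0 / 46 0 8 0 / 0 0 0 0 / 0 0 45 0
t=7: a0@(1,0) a1@(1,0) a2@(1,0) a3@(1,0) a4@(1,2) a5@(3,2) a6@(3,2) a7@(3,2) a8@(3,2) | pheromone: 0 0 0 0 / 53 0 9 0 / 0 0 0 0 / 0 0 52 0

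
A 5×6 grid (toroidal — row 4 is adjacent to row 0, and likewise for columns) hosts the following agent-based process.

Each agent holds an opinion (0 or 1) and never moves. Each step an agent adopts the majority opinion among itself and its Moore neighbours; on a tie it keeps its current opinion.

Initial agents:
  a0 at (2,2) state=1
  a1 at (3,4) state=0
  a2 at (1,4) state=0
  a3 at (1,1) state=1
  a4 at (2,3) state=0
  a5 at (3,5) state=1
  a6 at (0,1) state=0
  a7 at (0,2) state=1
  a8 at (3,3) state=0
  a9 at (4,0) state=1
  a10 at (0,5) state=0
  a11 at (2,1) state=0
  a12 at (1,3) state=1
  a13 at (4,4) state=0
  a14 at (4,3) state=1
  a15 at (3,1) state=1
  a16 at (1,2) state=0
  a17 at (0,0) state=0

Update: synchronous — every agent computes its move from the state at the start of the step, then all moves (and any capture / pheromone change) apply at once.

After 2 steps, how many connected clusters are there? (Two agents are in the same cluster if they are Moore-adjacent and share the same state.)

2

t=1: a0@(2,2):1 a1@(3,4):0 a2@(1,4):0 a3@(1,1):0 a4@(2,3):0 a5@(3,5):1 a6@(0,1):0 a7@(0,2):1 a8@(3,3):0 a9@(4,0):1 a10@(0,5):0 a11@(2,1):1 a12@(1,3):1 a13@(4,4):0 a14@(4,3):0 a15@(3,1):1 a16@(1,2):0 a17@(0,0):0
t=2: a0@(2,2):1 a1@(3,4):0 a2@(1,4):0 a3@(1,1):0 a4@(2,3):0 a5@(3,5):1 a6@(0,1):0 a7@(0,2):0 a8@(3,3):0 a9@(4,0):1 a10@(0,5):0 a11@(2,1):1 a12@(1,3):1 a13@(4,4):0 a14@(4,3):0 a15@(3,1):1 a16@(1,2):0 a17@(0,0):0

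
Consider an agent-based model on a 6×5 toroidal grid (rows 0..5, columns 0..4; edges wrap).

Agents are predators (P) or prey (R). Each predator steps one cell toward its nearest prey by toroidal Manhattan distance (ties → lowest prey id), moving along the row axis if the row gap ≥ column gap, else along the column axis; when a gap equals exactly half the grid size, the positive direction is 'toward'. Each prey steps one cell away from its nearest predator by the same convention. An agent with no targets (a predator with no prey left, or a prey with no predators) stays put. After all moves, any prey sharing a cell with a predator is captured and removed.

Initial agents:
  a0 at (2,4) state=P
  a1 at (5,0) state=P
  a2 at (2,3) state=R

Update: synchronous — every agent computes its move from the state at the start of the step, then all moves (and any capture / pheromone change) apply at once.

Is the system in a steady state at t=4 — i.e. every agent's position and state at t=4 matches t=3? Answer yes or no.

t=1: a0@(2,3):P a1@(0,0):P a2@(2,2):R
t=2: a0@(2,2):P a1@(1,0):P a2@(2,1):R
t=3: a0@(2,1):P a1@(2,0):P
t=4: (unchanged — steady state)

yes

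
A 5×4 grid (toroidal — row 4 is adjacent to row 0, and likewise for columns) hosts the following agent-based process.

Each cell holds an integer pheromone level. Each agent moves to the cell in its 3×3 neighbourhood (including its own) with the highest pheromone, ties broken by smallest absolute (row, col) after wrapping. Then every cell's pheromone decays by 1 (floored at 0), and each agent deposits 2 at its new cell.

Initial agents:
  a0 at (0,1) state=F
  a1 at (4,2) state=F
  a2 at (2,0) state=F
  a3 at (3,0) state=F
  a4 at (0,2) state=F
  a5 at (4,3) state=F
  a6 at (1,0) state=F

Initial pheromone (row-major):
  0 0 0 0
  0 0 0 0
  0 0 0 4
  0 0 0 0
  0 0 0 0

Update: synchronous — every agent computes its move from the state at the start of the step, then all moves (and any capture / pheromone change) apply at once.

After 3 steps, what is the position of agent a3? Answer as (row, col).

t=1: a0@(0,0) a1@(0,1) a2@(2,3) a3@(2,3) a4@(0,1) a5@(0,0) a6@(2,3) | pheromone: 4 4 0 0 / 0 0 0 0 / 0 0 0 9 / 0 0 0 0 / 0 0 0 0
t=2: a0@(0,0) a1@(0,0) a2@(2,3) a3@(2,3) a4@(0,0) a5@(0,0) a6@(2,3) | pheromone: 11 3 0 0 / 0 0 0 0 / 0 0 0 14 / 0 0 0 0 / 0 0 0 0
t=3: a0@(0,0) a1@(0,0) a2@(2,3) a3@(2,3) a4@(0,0) a5@(0,0) a6@(2,3) | pheromone: 18 2 0 0 / 0 0 0 0 / 0 0 0 19 / 0 0 0 0 / 0 0 0 0

(2, 3)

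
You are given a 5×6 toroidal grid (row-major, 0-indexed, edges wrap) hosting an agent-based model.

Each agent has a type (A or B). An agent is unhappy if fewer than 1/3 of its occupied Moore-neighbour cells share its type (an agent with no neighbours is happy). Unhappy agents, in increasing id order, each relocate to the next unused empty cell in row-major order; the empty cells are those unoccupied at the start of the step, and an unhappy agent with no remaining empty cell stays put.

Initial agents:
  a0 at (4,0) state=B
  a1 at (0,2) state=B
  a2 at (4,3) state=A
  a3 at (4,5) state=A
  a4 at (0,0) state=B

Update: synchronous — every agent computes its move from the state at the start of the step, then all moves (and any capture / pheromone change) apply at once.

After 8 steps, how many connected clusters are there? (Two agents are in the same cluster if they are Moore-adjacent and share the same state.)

t=1: a0@(4,0):B a1@(0,1):B a2@(0,3):A a3@(0,4):A a4@(0,0):B
t=2: (unchanged — steady state)

2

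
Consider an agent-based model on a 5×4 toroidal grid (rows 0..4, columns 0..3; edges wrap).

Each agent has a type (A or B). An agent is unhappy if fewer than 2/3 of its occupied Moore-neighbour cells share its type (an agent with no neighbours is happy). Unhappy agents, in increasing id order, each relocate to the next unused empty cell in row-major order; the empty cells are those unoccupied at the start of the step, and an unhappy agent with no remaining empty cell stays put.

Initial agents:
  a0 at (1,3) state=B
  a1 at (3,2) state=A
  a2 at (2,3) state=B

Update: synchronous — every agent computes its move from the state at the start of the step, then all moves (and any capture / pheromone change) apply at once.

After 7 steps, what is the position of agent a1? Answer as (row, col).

(0, 1)

t=1: a0@(1,3):B a1@(0,0):A a2@(0,1):B
t=2: a0@(0,2):B a1@(0,3):A a2@(1,0):B
t=3: a0@(0,0):B a1@(0,1):A a2@(1,1):B
t=4: a0@(0,2):B a1@(0,3):A a2@(1,0):B
t=5: a0@(0,0):B a1@(0,1):A a2@(1,1):B
t=6: a0@(0,2):B a1@(0,3):A a2@(1,0):B
t=7: a0@(0,0):B a1@(0,1):A a2@(1,1):B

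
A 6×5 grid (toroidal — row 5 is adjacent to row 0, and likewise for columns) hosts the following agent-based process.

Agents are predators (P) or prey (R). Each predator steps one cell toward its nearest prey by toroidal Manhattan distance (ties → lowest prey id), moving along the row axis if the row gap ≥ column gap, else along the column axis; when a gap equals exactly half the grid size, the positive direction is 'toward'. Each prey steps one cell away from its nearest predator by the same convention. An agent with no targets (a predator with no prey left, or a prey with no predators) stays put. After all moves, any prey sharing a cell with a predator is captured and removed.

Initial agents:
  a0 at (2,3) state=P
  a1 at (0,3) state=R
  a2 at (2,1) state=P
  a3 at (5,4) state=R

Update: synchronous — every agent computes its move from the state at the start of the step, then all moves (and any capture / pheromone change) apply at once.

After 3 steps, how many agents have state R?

t=1: a0@(1,3):P a1@(5,3):R a2@(1,1):P a3@(4,4):R
t=2: a0@(0,3):P a1@(4,3):R a2@(0,1):P a3@(3,4):R
t=3: a0@(5,3):P a1@(3,3):R a2@(5,1):P a3@(2,4):R

2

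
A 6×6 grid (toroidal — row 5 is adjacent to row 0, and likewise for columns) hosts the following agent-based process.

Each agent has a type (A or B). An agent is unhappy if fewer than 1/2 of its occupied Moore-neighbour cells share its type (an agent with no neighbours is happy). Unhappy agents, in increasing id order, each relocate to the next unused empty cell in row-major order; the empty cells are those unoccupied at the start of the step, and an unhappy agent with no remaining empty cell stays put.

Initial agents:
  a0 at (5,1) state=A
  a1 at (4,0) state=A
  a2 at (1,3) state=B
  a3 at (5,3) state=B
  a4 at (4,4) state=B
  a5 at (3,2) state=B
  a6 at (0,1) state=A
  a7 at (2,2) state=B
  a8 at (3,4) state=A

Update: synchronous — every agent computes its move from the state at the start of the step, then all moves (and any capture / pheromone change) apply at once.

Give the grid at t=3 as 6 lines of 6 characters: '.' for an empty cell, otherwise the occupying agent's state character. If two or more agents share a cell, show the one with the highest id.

t=1: a0@(5,1):A a1@(4,0):A a2@(1,3):B a3@(5,3):B a4@(4,4):B a5@(3,2):B a6@(0,1):A a7@(2,2):B a8@(0,0):A
t=2: (unchanged — steady state)

AA....
...B..
..B...
..B...
A...B.
.A.B..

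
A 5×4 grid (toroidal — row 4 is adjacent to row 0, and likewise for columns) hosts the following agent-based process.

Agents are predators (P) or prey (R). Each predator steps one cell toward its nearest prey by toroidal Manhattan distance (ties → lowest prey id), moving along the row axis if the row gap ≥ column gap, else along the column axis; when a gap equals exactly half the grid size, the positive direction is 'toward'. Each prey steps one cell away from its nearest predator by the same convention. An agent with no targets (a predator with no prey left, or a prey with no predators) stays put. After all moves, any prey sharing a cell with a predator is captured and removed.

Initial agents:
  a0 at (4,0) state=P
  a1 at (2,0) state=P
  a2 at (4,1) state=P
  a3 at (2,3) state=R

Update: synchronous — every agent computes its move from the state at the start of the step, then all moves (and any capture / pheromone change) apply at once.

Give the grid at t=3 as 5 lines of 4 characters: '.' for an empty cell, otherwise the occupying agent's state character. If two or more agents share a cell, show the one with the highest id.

t=1: a0@(3,0):P a1@(2,3):P a2@(3,1):P a3@(2,2):R
t=2: a0@(3,1):P a1@(2,2):P a2@(2,1):P
t=3: (unchanged — steady state)

....
....
.PP.
.P..
....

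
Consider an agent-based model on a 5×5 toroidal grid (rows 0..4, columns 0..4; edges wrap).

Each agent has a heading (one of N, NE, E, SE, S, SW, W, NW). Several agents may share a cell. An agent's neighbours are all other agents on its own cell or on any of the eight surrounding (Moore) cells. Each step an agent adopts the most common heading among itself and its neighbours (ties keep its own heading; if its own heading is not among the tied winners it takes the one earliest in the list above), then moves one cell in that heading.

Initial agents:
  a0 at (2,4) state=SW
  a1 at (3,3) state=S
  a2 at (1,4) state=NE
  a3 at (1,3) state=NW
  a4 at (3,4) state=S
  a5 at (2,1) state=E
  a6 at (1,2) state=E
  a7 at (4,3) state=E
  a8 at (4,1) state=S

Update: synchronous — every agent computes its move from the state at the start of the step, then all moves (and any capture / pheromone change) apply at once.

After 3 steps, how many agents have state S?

8

t=1: a0@(3,4):S a1@(4,3):S a2@(0,0):NE a3@(0,2):NW a4@(4,4):S a5@(2,2):E a6@(1,3):E a7@(0,3):S a8@(0,1):S
t=2: a0@(4,4):S a1@(0,3):S a2@(1,0):S a3@(1,2):S a4@(0,4):S a5@(2,3):E a6@(1,4):E a7@(1,3):S a8@(1,1):S
t=3: a0@(0,4):S a1@(1,3):S a2@(2,0):S a3@(2,2):S a4@(1,4):S a5@(2,4):E a6@(2,4):S a7@(2,3):S a8@(2,1):S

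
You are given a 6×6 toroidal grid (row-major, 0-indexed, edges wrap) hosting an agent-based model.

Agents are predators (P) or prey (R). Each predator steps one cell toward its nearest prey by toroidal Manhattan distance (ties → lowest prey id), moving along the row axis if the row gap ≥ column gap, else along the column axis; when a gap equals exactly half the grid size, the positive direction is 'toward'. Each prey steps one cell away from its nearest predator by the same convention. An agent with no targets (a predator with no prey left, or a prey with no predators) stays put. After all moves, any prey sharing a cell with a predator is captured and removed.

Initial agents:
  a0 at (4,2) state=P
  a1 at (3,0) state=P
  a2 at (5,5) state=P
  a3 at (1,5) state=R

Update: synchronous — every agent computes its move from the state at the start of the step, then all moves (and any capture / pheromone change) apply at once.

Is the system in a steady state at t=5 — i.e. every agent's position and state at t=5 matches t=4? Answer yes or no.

yes

t=1: a0@(5,2):P a1@(2,0):P a2@(0,5):P a3@(2,5):R
t=2: a0@(0,2):P a1@(2,5):P a2@(1,5):P a3@(2,4):R
t=3: a0@(1,2):P a1@(2,4):P a2@(2,5):P a3@(2,3):R
t=4: a0@(2,2):P a1@(2,3):P a2@(2,4):P
t=5: (unchanged — steady state)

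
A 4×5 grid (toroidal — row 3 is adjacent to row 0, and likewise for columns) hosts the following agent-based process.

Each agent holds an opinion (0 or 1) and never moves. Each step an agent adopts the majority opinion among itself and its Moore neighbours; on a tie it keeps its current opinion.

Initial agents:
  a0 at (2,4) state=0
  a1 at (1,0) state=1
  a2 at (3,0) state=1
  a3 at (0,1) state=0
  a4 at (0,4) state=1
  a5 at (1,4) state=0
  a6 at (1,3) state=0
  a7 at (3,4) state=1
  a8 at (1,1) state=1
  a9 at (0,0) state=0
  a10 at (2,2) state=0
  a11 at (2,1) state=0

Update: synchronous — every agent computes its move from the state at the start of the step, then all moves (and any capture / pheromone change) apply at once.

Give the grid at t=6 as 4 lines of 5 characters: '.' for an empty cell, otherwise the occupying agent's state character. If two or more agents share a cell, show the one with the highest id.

t=1: a0@(2,4):0 a1@(1,0):0 a2@(3,0):0 a3@(0,1):1 a4@(0,4):1 a5@(1,4):0 a6@(1,3):0 a7@(3,4):1 a8@(1,1):0 a9@(0,0):1 a10@(2,2):0 a11@(2,1):1
t=2: a0@(2,4):0 a1@(1,0):0 a2@(3,0):1 a3@(0,1):0 a4@(0,4):0 a5@(1,4):0 a6@(1,3):0 a7@(3,4):1 a8@(1,1):0 a9@(0,0):1 a10@(2,2):0 a11@(2,1):0
t=3: a0@(2,4):0 a1@(1,0):0 a2@(3,0):0 a3@(0,1):0 a4@(0,4):0 a5@(1,4):0 a6@(1,3):0 a7@(3,4):1 a8@(1,1):0 a9@(0,0):0 a10@(2,2):0 a11@(2,1):0
t=4: a0@(2,4):0 a1@(1,0):0 a2@(3,0):0 a3@(0,1):0 a4@(0,4):0 a5@(1,4):0 a6@(1,3):0 a7@(3,4):0 a8@(1,1):0 a9@(0,0):0 a10@(2,2):0 a11@(2,1):0
t=5: (unchanged — steady state)

00..0
00.00
.00.0
0...0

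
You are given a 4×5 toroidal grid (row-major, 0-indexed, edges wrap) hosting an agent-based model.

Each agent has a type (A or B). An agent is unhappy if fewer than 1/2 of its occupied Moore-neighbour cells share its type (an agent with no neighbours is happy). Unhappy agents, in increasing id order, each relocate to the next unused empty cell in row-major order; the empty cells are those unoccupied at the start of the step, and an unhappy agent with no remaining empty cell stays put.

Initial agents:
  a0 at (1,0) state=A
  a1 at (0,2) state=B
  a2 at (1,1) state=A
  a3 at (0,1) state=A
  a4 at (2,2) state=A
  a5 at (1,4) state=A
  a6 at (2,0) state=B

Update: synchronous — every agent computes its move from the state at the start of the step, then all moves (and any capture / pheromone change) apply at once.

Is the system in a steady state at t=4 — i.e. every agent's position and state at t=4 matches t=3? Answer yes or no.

t=1: a0@(1,0):A a1@(0,0):B a2@(1,1):A a3@(0,1):A a4@(2,2):A a5@(1,4):A a6@(0,3):B
t=2: a0@(1,0):A a1@(0,2):B a2@(1,1):A a3@(0,1):A a4@(2,2):A a5@(0,4):A a6@(1,2):B
t=3: a0@(1,0):A a1@(0,0):B a2@(1,1):A a3@(0,1):A a4@(2,2):A a5@(0,4):A a6@(0,3):B
t=4: a0@(1,0):A a1@(0,2):B a2@(1,1):A a3@(0,1):A a4@(2,2):A a5@(1,2):A a6@(1,3):B

no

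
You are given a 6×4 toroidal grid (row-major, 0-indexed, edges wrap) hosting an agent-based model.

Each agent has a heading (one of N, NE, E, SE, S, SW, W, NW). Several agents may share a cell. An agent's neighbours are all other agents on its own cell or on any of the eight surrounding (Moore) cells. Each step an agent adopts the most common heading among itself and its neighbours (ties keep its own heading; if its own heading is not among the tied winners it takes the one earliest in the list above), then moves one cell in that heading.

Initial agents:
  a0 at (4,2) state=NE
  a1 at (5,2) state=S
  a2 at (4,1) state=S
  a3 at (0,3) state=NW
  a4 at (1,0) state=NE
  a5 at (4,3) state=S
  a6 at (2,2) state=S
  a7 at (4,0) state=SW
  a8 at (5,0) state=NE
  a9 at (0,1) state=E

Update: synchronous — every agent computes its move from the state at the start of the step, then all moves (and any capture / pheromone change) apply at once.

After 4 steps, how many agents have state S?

t=1: a0@(5,2):S a1@(0,2):S a2@(5,1):S a3@(5,0):NE a4@(0,1):NE a5@(5,3):S a6@(3,2):S a7@(5,0):S a8@(0,0):S a9@(5,2):NE
t=2: a0@(0,2):S a1@(1,2):S a2@(0,1):S a3@(0,0):S a4@(1,1):S a5@(0,3):S a6@(4,2):S a7@(0,0):S a8@(1,0):S a9@(0,2):S
t=3: a0@(1,2):S a1@(2,2):S a2@(1,1):S a3@(1,0):S a4@(2,1):S a5@(1,3):S a6@(5,2):S a7@(1,0):S a8@(2,0):S a9@(1,2):S
t=4: a0@(2,2):S a1@(3,2):S a2@(2,1):S a3@(2,0):S a4@(3,1):S a5@(2,3):S a6@(0,2):S a7@(2,0):S a8@(3,0):S a9@(2,2):S

10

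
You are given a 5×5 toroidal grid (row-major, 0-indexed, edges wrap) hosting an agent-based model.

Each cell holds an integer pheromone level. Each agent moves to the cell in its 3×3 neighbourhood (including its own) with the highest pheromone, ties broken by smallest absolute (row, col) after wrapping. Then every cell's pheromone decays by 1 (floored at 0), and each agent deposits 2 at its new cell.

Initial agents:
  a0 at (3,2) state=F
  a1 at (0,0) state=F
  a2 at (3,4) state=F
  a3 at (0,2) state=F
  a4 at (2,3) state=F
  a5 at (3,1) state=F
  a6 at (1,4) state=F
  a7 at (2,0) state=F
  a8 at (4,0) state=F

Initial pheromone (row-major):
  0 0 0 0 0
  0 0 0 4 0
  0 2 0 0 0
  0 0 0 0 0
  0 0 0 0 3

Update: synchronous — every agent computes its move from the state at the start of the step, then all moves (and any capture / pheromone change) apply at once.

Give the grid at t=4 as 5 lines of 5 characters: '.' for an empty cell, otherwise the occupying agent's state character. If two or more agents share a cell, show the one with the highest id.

.....
...F.
.F...
.....
....F

t=1: a0@(2,1) a1@(4,4) a2@(4,4) a3@(1,3) a4@(1,3) a5@(2,1) a6@(1,3) a7@(2,1) a8@(4,4) | pheromone: 0 0 0 0 0 / 0 0 0 9 0 / 0 7 0 0 0 / 0 0 0 0 0 / 0 0 0 0 8
t=2: a0@(2,1) a1@(4,4) a2@(4,4) a3@(1,3) a4@(1,3) a5@(2,1) a6@(1,3) a7@(2,1) a8@(4,4) | pheromone: 0 0 0 0 0 / 0 0 0 14 0 / 0 12 0 0 0 / 0 0 0 0 0 / 0 0 0 0 13
t=3: a0@(2,1) a1@(4,4) a2@(4,4) a3@(1,3) a4@(1,3) a5@(2,1) a6@(1,3) a7@(2,1) a8@(4,4) | pheromone: 0 0 0 0 0 / 0 0 0 19 0 / 0 17 0 0 0 / 0 0 0 0 0 / 0 0 0 0 18
t=4: a0@(2,1) a1@(4,4) a2@(4,4) a3@(1,3) a4@(1,3) a5@(2,1) a6@(1,3) a7@(2,1) a8@(4,4) | pheromone: 0 0 0 0 0 / 0 0 0 24 0 / 0 22 0 0 0 / 0 0 0 0 0 / 0 0 0 0 23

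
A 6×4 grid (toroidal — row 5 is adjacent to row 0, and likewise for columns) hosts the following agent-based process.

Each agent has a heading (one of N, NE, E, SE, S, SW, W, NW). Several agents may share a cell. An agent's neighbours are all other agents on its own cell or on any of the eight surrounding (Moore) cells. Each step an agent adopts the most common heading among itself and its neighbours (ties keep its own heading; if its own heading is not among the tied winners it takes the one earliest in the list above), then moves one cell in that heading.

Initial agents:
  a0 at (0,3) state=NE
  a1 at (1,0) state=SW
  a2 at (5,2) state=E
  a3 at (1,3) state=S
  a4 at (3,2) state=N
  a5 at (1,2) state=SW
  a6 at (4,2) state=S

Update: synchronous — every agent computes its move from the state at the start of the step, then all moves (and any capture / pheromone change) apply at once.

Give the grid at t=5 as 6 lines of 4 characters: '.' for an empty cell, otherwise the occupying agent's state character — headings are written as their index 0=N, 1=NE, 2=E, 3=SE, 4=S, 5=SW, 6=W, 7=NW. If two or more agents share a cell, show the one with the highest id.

.555
...5
....
..4.
....
..5.

t=1: a0@(1,2):SW a1@(2,3):SW a2@(5,3):E a3@(2,2):SW a4@(2,2):N a5@(2,1):SW a6@(5,2):S
t=2: a0@(2,1):SW a1@(3,2):SW a2@(5,0):E a3@(3,1):SW a4@(3,1):SW a5@(3,0):SW a6@(0,2):S
t=3: a0@(3,0):SW a1@(4,1):SW a2@(5,1):E a3@(4,0):SW a4@(4,0):SW a5@(4,3):SW a6@(1,2):S
t=4: a0@(4,3):SW a1@(5,0):SW a2@(0,0):SW a3@(5,3):SW a4@(5,3):SW a5@(5,2):SW a6@(2,2):S
t=5: a0@(5,2):SW a1@(0,3):SW a2@(1,3):SW a3@(0,2):SW a4@(0,2):SW a5@(0,1):SW a6@(3,2):S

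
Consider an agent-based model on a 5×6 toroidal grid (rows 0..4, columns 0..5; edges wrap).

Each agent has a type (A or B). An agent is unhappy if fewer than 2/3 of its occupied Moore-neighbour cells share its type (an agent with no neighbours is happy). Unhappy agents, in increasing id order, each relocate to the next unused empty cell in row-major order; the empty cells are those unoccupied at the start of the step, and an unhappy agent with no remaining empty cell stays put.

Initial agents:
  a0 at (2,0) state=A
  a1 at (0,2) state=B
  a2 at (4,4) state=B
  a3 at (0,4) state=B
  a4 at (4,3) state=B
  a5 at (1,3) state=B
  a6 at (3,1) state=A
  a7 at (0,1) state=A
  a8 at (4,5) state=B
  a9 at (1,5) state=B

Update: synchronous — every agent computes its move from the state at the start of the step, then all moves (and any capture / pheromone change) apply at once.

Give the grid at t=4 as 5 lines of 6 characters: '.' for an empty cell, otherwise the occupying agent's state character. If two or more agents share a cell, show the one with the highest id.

.AB.BB
A..B..
......
.A....
...BBB

t=1: a0@(0,0):A a1@(0,2):B a2@(4,4):B a3@(0,4):B a4@(4,3):B a5@(1,3):B a6@(3,1):A a7@(0,3):A a8@(4,5):B a9@(0,5):B
t=2: a0@(0,1):A a1@(0,2):B a2@(4,4):B a3@(0,4):B a4@(4,3):B a5@(1,3):B a6@(3,1):A a7@(1,0):A a8@(4,5):B a9@(0,5):B
t=3: a0@(0,0):A a1@(0,2):B a2@(4,4):B a3@(0,4):B a4@(4,3):B a5@(1,3):B a6@(3,1):A a7@(0,3):A a8@(4,5):B a9@(0,5):B
t=4: a0@(0,1):A a1@(0,2):B a2@(4,4):B a3@(0,4):B a4@(4,3):B a5@(1,3):B a6@(3,1):A a7@(1,0):A a8@(4,5):B a9@(0,5):B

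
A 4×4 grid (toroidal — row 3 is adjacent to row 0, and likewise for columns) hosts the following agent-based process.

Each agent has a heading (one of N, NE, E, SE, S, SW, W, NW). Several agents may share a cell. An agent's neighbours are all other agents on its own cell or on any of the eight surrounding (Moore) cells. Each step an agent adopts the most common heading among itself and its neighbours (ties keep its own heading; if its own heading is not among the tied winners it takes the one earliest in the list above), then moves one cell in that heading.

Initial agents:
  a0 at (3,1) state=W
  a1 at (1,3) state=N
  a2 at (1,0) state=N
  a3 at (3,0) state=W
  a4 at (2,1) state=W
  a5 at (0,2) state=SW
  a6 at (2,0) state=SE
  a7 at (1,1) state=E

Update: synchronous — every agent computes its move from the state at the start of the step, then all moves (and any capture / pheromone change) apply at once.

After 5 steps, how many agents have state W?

8

t=1: a0@(3,0):W a1@(0,3):N a2@(0,0):N a3@(3,3):W a4@(2,0):W a5@(1,1):SW a6@(2,3):W a7@(1,2):E
t=2: a0@(3,3):W a1@(3,3):N a2@(3,0):N a3@(3,2):W a4@(2,3):W a5@(2,0):SW a6@(2,2):W a7@(1,3):E
t=3: a0@(3,2):W a1@(3,2):W a2@(2,0):N a3@(3,1):W a4@(2,2):W a5@(1,0):N a6@(2,1):W a7@(1,2):W
t=4: a0@(3,1):W a1@(3,1):W a2@(1,0):N a3@(3,0):W a4@(2,1):W a5@(0,0):N a6@(2,0):W a7@(1,1):W
t=5: a0@(3,0):W a1@(3,0):W a2@(1,3):W a3@(3,3):W a4@(2,0):W a5@(0,3):W a6@(2,3):W a7@(1,0):W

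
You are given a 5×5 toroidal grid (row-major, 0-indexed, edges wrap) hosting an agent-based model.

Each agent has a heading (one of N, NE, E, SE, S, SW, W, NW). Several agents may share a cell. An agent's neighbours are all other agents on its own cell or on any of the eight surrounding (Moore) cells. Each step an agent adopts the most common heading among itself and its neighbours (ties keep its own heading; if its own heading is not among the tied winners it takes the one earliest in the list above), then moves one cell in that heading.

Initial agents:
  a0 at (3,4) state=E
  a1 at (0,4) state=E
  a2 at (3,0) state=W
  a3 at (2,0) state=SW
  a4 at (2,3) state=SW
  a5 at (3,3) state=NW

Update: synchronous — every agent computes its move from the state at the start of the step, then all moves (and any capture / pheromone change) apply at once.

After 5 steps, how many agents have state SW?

t=1: a0@(4,3):SW a1@(0,0):E a2@(3,4):W a3@(3,4):SW a4@(3,2):SW a5@(2,2):NW
t=2: a0@(0,2):SW a1@(0,1):E a2@(4,3):SW a3@(4,3):SW a4@(4,1):SW a5@(1,1):NW
t=3: a0@(1,1):SW a1@(1,0):SW a2@(0,2):SW a3@(0,2):SW a4@(0,0):SW a5@(0,0):NW
t=4: a0@(2,0):SW a1@(2,4):SW a2@(1,1):SW a3@(1,1):SW a4@(1,4):SW a5@(1,4):SW
t=5: a0@(3,4):SW a1@(3,3):SW a2@(2,0):SW a3@(2,0):SW a4@(2,3):SW a5@(2,3):SW

6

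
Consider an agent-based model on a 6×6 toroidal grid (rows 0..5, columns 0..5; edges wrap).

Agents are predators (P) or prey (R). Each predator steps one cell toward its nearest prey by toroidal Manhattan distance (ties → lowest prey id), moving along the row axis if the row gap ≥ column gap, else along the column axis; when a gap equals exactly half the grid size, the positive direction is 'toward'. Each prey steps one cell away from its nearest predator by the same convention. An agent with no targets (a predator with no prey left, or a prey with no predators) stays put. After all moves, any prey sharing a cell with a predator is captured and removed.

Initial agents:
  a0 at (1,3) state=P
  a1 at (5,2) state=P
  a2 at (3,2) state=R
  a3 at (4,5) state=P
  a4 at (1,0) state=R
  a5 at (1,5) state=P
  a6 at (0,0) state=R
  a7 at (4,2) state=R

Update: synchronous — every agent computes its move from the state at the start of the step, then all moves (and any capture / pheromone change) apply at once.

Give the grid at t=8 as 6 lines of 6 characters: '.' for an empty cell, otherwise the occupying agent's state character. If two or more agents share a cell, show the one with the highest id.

t=1: a0@(2,3):P a1@(4,2):P a2@(2,2):R a3@(5,5):P a4@(1,1):R a5@(1,0):P a6@(5,0):R a7@(3,2):R
t=2: a0@(2,2):P a1@(3,2):P a2@(2,1):R a3@(5,0):P a4@(1,2):R a5@(1,1):P a6@(5,1):R
t=3: a0@(2,1):P a1@(2,2):P a2@(2,0):R a3@(5,1):P a4@(0,2):R a5@(2,1):P a6@(5,2):R
t=4: a0@(2,0):P a1@(2,1):P a2@(2,5):R a3@(5,2):P a5@(2,0):P a6@(5,3):R
t=5: a0@(2,5):P a1@(2,0):P a2@(2,4):R a3@(5,3):P a5@(2,5):P a6@(5,4):R
t=6: a0@(2,4):P a1@(2,5):P a2@(2,3):R a3@(5,4):P a5@(2,4):P a6@(5,5):R
t=7: a0@(2,3):P a1@(2,4):P a2@(2,2):R a3@(5,5):P a5@(2,3):P a6@(5,0):R
t=8: a0@(2,2):P a1@(2,3):P a2@(2,1):R a3@(5,0):P a5@(2,2):P a6@(5,1):R

......
......
.RPP..
......
......
PR....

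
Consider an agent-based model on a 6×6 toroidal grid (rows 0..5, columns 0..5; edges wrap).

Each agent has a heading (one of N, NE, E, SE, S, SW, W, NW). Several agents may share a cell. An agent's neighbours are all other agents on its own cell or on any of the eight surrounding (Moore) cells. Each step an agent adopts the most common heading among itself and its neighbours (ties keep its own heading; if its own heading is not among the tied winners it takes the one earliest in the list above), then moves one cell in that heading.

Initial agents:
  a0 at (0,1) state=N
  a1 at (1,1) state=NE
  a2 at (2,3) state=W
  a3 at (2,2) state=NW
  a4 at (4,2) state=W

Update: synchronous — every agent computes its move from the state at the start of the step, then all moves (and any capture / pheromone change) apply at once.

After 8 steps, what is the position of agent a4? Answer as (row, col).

t=1: a0@(5,1):N a1@(0,2):NE a2@(2,2):W a3@(1,1):NW a4@(4,1):W
t=2: a0@(4,1):N a1@(5,3):NE a2@(2,1):W a3@(0,0):NW a4@(4,0):W
t=3: a0@(3,1):N a1@(4,4):NE a2@(2,0):W a3@(5,5):NW a4@(4,5):W
t=4: a0@(2,1):N a1@(3,5):NE a2@(2,5):W a3@(4,4):NW a4@(4,4):W
t=5: a0@(1,1):N a1@(3,4):W a2@(2,4):W a3@(3,3):NW a4@(4,3):W
t=6: a0@(0,1):N a1@(3,3):W a2@(2,3):W a3@(3,2):W a4@(4,2):W
t=7: a0@(5,1):N a1@(3,2):W a2@(2,2):W a3@(3,1):W a4@(4,1):W
t=8: a0@(4,1):N a1@(3,1):W a2@(2,1):W a3@(3,0):W a4@(4,0):W

(4, 0)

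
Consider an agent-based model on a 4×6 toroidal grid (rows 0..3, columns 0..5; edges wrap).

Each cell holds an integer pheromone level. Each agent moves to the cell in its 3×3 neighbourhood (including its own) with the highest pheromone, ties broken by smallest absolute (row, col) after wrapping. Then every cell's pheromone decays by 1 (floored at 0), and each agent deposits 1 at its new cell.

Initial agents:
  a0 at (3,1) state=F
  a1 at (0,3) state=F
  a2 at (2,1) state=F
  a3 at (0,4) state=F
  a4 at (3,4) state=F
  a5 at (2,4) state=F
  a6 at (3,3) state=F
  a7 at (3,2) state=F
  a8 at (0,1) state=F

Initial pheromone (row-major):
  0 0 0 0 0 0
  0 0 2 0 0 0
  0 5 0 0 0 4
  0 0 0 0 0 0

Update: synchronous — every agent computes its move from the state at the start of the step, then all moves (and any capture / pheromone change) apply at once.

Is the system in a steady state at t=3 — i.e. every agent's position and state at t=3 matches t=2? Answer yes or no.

t=1: a0@(2,1) a1@(1,2) a2@(2,1) a3@(0,3) a4@(2,5) a5@(2,5) a6@(0,2) a7@(2,1) a8@(1,2) | pheromone: 0 0 1 1 0 0 / 0 0 3 0 0 0 / 0 7 0 0 0 5 / 0 0 0 0 0 0
t=2: a0@(2,1) a1@(2,1) a2@(2,1) a3@(1,2) a4@(2,5) a5@(2,5) a6@(1,2) a7@(2,1) a8@(2,1) | pheromone: 0 0 0 0 0 0 / 0 0 4 0 0 0 / 0 11 0 0 0 6 / 0 0 0 0 0 0
t=3: a0@(2,1) a1@(2,1) a2@(2,1) a3@(2,1) a4@(2,5) a5@(2,5) a6@(2,1) a7@(2,1) a8@(2,1) | pheromone: 0 0 0 0 0 0 / 0 0 3 0 0 0 / 0 17 0 0 0 7 / 0 0 0 0 0 0

no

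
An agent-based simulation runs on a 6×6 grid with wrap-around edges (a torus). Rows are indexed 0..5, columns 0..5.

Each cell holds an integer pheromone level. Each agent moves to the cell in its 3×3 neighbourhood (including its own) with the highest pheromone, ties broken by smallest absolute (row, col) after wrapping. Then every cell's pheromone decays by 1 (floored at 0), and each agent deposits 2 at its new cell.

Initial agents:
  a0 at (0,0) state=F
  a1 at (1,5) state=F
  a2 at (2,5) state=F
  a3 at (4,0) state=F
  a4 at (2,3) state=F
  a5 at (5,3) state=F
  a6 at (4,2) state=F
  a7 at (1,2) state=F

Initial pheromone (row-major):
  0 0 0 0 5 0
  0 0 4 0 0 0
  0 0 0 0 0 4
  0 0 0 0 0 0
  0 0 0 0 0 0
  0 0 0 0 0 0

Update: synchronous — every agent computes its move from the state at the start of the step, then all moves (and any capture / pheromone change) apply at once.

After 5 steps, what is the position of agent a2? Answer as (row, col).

t=1: a0@(0,0) a1@(0,4) a2@(2,5) a3@(3,0) a4@(1,2) a5@(0,4) a6@(3,1) a7@(1,2) | pheromone: 2 0 0 0 8 0 / 0 0 7 0 0 0 / 0 0 0 0 0 5 / 2 2 0 0 0 0 / 0 0 0 0 0 0 / 0 0 0 0 0 0
t=2: a0@(0,0) a1@(0,4) a2@(2,5) a3@(2,5) a4@(1,2) a5@(0,4) a6@(3,0) a7@(1,2) | pheromone: 3 0 0 0 11 0 / 0 0 10 0 0 0 / 0 0 0 0 0 8 / 3 1 0 0 0 0 / 0 0 0 0 0 0 / 0 0 0 0 0 0
t=3: a0@(0,0) a1@(0,4) a2@(2,5) a3@(2,5) a4@(1,2) a5@(0,4) a6@(2,5) a7@(1,2) | pheromone: 4 0 0 0 14 0 / 0 0 13 0 0 0 / 0 0 0 0 0 13 / 2 0 0 0 0 0 / 0 0 0 0 0 0 / 0 0 0 0 0 0
t=4: a0@(0,0) a1@(0,4) a2@(2,5) a3@(2,5) a4@(1,2) a5@(0,4) a6@(2,5) a7@(1,2) | pheromone: 5 0 0 0 17 0 / 0 0 16 0 0 0 / 0 0 0 0 0 18 / 1 0 0 0 0 0 / 0 0 0 0 0 0 / 0 0 0 0 0 0
t=5: a0@(0,0) a1@(0,4) a2@(2,5) a3@(2,5) a4@(1,2) a5@(0,4) a6@(2,5) a7@(1,2) | pheromone: 6 0 0 0 20 0 / 0 0 19 0 0 0 / 0 0 0 0 0 23 / 0 0 0 0 0 0 / 0 0 0 0 0 0 / 0 0 0 0 0 0

(2, 5)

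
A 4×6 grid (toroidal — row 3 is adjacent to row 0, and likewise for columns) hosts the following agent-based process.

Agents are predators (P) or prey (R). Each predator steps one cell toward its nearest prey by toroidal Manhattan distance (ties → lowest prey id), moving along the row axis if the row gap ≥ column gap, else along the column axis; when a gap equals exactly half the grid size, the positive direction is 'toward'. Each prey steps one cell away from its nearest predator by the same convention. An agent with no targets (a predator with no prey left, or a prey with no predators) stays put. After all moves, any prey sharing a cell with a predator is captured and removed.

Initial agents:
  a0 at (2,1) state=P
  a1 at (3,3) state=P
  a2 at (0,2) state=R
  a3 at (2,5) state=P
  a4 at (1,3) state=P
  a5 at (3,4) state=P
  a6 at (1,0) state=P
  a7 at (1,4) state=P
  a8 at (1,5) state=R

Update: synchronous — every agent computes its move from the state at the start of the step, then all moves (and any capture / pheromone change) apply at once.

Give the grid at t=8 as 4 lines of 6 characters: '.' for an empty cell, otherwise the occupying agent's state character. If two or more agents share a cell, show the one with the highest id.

..R...
.....R
.P.P.P
...P..

t=1: a0@(3,1):P a1@(0,3):P a2@(1,2):R a3@(1,5):P a4@(0,3):P a5@(3,3):P a6@(1,5):P a7@(1,5):P a8@(0,5):R
t=2: a0@(0,1):P a1@(1,3):P a2@(2,2):R a3@(0,5):P a4@(1,3):P a5@(0,3):P a6@(0,5):P a7@(0,5):P a8@(3,5):R
t=3: a0@(1,1):P a1@(2,3):P a2@(3,2):R a3@(3,5):P a4@(2,3):P a5@(1,3):P a6@(3,5):P a7@(3,5):P a8@(2,5):R
t=4: a0@(2,1):P a1@(3,3):P a2@(0,2):R a3@(2,5):P a4@(3,3):P a5@(2,3):P a6@(2,5):P a7@(2,5):P a8@(1,5):R
t=5: a0@(3,1):P a1@(0,3):P a2@(1,2):R a3@(1,5):P a4@(0,3):P a5@(3,3):P a6@(1,5):P a7@(1,5):P a8@(0,5):R
t=6: a0@(0,1):P a1@(1,3):P a2@(2,2):R a3@(0,5):P a4@(1,3):P a5@(0,3):P a6@(0,5):P a7@(0,5):P a8@(3,5):R
t=7: a0@(1,1):P a1@(2,3):P a2@(3,2):R a3@(3,5):P a4@(2,3):P a5@(1,3):P a6@(3,5):P a7@(3,5):P a8@(2,5):R
t=8: a0@(2,1):P a1@(3,3):P a2@(0,2):R a3@(2,5):P a4@(3,3):P a5@(2,3):P a6@(2,5):P a7@(2,5):P a8@(1,5):R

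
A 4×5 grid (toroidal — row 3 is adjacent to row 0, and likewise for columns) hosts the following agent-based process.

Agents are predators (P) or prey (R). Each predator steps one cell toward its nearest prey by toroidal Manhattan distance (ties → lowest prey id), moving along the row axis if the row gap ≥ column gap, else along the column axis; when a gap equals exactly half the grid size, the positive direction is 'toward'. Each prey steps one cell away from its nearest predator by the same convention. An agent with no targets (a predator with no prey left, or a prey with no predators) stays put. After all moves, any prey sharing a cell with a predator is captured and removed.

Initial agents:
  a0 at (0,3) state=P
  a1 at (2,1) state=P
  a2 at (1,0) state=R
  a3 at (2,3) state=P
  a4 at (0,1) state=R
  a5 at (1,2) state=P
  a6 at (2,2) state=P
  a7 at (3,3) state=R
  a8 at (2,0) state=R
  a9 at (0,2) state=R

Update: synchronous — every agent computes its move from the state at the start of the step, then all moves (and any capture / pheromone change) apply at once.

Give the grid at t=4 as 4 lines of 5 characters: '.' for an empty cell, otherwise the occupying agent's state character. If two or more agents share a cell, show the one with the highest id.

t=1: a0@(3,3):P a1@(2,0):P a2@(0,0):R a3@(3,3):P a4@(0,0):R a5@(0,2):P a6@(3,2):P a7@(2,3):R a8@(2,4):R a9@(0,1):R
t=2: a0@(2,3):P a1@(2,4):P a2@(3,0):R a3@(2,3):P a4@(3,0):R a5@(0,1):P a6@(2,2):P a7@(1,3):R a9@(0,0):R
t=3: a0@(1,3):P a1@(3,4):P a3@(1,3):P a5@(0,0):P a6@(1,2):P a7@(0,3):R a9@(0,4):R
t=4: a0@(0,3):P a1@(0,4):P a3@(0,3):P a5@(0,4):P a6@(0,2):P a7@(3,3):R a9@(1,4):R

..PPP
....R
.....
...R.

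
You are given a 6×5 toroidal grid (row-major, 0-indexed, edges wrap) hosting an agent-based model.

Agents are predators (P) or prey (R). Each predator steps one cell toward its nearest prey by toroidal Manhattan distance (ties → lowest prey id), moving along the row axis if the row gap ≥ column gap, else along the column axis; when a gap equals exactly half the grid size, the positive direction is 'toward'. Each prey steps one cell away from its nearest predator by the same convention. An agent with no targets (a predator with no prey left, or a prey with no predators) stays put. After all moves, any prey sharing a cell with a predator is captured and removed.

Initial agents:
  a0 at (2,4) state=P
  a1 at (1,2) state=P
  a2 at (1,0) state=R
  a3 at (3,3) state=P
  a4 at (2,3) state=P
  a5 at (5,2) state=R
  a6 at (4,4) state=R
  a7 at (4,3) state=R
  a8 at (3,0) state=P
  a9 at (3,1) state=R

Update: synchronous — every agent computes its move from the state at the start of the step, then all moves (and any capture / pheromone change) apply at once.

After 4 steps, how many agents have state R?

t=1: a0@(1,4):P a1@(1,1):P a2@(0,0):R a3@(4,3):P a4@(3,3):P a5@(4,2):R a6@(5,4):R a7@(5,3):R a8@(3,1):P a9@(3,2):R
t=2: a0@(0,4):P a1@(0,1):P a2@(5,0):R a3@(4,2):P a4@(3,2):P a5@(4,1):R a6@(4,4):R a7@(0,3):R a8@(3,2):P a9@(3,1):R
t=3: a0@(0,3):P a1@(5,1):P a2@(4,0):R a3@(4,1):P a4@(3,1):P a5@(4,0):R a6@(3,4):R a7@(0,2):R a8@(3,1):P a9@(3,0):R
t=4: a0@(0,2):P a1@(4,1):P a2@(4,4):R a3@(4,0):P a4@(3,0):P a5@(4,4):R a6@(3,3):R a7@(0,1):R a8@(3,0):P a9@(3,4):R

5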